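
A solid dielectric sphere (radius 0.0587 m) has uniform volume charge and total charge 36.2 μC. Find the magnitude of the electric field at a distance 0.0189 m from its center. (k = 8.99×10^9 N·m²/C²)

3.04×10^7 N/C

Use a concentric Gaussian sphere at r = 0.0189 m (r < R).
Only the charge within r is enclosed: Q_enc = Q·(r/R)³ = (36.2 μC)·(0.0189 m/0.0587 m)³ = 1.208e-6 C.
By Gauss's law, ∮E·dA = E·4πr² = Q_enc/ε₀.
E = k|Q_enc|/r² = (8.99×10^9)(1.208×10^-6)/(0.0189)² = 3.04×10^7 N/C.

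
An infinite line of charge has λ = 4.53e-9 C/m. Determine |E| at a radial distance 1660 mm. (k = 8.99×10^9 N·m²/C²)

|E| ≈ 49.1 N/C

By cylindrical symmetry E is radial; use a coaxial Gaussian cylinder of radius 1660 mm and length L.
Q_enc = λL, so λ_enc = 4.53×10^-9 C/m.
Since E is radial and uniform over the curved surface, Φ = E·2πrL = Q_enc/ε₀ = λ_enc L/ε₀.
E = 2k|λ_enc|/r = 2(8.99×10^9)(4.53e-9)/(1.66) = 49.1 N/C.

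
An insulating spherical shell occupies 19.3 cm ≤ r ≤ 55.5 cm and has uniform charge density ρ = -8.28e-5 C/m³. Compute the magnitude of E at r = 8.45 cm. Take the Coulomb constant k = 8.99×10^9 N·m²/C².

Use a concentric Gaussian sphere at r = 8.45 cm (r < 19.3 cm, inside the empty cavity).
No charge is enclosed, so by Gauss's law E·4πr² = 0 ⇒ E = 0.

E = 0 (no enclosed charge)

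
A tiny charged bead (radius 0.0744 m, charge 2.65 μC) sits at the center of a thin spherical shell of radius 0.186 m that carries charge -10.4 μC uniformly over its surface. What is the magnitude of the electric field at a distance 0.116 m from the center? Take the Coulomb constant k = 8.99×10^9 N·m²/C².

|E| = 1.77×10^6 N/C

By spherical symmetry E is radial; choose a Gaussian sphere of radius r = 0.116 m (between the bodies, 0.0744 m < r < 0.186 m).
Only the inner charge is enclosed; the outer shell contributes nothing inside itself. Q_enc = 2.65 μC = 2.65×10^-6 C.
Applying ∮E·dA = Q_enc/ε₀ with Φ = E(4πr²):
E = k|Q_enc|/r² = (8.99×10^9)(2.65×10^-6)/(0.116)² = 1.77×10^6 N/C.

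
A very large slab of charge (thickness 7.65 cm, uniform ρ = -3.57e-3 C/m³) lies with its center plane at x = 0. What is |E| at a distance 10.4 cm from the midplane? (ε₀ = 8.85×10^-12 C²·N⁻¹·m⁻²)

The point |x| = 10.4 cm lies outside the slab (half-thickness 0.03825 m). A symmetric pillbox spanning the full slab encloses Q_enc = ρ·d·A.
Flux = 2EA ⇒ E = |ρ|d/(2ε₀), independent of distance outside.
E = (3.57×10^-3)(0.0765)/(2·8.85×10^-12) = 1.54×10^7 N/C.

E = 1.54×10^7 N/C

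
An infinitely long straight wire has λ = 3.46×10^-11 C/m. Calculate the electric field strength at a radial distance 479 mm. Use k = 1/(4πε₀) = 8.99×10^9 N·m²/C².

Coaxial Gaussian cylinder, radius r = 479 mm, length L.
Q_enc = λL, so λ_enc = 3.46×10^-11 C/m.
By Gauss's law (flux through the curved wall only), E·2πrL = λ_enc L/ε₀.
E = 2k|λ_enc|/r = 2(8.99×10^9)(3.46×10^-11)/(0.479) = 1.3 N/C.

E = 1.3 V/m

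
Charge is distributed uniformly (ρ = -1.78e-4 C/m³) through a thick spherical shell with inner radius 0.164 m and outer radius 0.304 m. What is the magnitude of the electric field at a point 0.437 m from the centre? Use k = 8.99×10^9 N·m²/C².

Use a concentric Gaussian sphere at r = 0.437 m (r > 0.304 m, enclosing the whole shell).
Q_enc = ρ·(4π/3)(b³ − a³) = (-1.78e-4)·(4π/3)·((0.304)³ − (0.164)³) = -1.766×10^-5 C.
Applying ∮E·dA = Q_enc/ε₀ with Φ = E(4πr²):
E = k|Q_enc|/r² = (8.99×10^9)(1.766×10^-5)/(0.437)² = 8.31×10^5 N/C.

|E| ≈ 8.31×10^5 V/m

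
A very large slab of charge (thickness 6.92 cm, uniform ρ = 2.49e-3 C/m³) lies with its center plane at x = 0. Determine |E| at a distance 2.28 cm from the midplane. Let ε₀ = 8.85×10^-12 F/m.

E ≈ 6.41×10^6 V/m

By symmetry E is perpendicular to the slab. A Gaussian pillbox from −2.28 cm to +2.28 cm (face area A) lies entirely within the slab.
Q_enc = ρ·(2x)·A and flux = 2EA, so 2EA = 2ρxA/ε₀ ⇒ E = |ρ|x/ε₀.
E = (2.49e-3)(0.0228)/(8.85×10^-12) = 6.41×10^6 N/C.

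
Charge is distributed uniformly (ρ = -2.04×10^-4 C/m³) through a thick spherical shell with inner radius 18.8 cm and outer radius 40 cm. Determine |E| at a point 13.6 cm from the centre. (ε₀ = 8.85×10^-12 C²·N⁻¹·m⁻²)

E = 0

Take a concentric spherical Gaussian surface of radius r = 13.6 cm (r < 18.8 cm, inside the empty cavity).
No charge is enclosed, so by Gauss's law E·4πr² = 0 ⇒ E = 0.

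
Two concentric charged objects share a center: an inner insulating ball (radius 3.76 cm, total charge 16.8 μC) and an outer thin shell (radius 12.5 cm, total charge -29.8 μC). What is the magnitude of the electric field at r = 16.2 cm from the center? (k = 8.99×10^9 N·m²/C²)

|E| = 4.45e6 N/C

By spherical symmetry E is radial; choose a Gaussian sphere of radius r = 16.2 cm (r > 12.5 cm, enclosing both).
Q_enc = (16.8 μC) + (-29.8 μC) = -1.30×10^-5 C.
Since E is radial and uniform over the Gaussian sphere, Φ = E·4πr² = Q_enc/ε₀.
E = k|Q_enc|/r² = (8.99×10^9)(1.30×10^-5)/(0.162)² = 4.45×10^6 N/C.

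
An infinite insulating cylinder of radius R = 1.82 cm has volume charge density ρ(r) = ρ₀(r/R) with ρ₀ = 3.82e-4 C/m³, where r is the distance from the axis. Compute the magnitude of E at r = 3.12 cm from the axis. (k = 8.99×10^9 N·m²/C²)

E = 1.53e5 V/m

Choose a coaxial cylinder of radius r = 3.12 cm (arbitrary length L) as the Gaussian surface (r > R, full charge per length enclosed).
λ_enc = 2π ∫₀^R ρ₀(r'/R)^1 r' dr' = 2πρ₀R²/3 = 2.65×10^-7 C/m.
Since E is radial and uniform over the curved surface, Φ = E·2πrL = Q_enc/ε₀ = λ_enc L/ε₀.
E = 2k|λ_enc|/r = 2(8.99×10^9)(2.65e-7)/(0.0312) = 1.53×10^5 N/C.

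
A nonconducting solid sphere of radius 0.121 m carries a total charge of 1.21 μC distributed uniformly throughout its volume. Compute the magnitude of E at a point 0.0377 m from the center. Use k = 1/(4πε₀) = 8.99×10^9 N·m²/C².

|E| ≈ 2.31×10^5 V/m

Take a concentric spherical Gaussian surface of radius r = 0.0377 m (r < R).
Only the charge within r is enclosed: Q_enc = Q·(r/R)³ = (1.21 μC)·(0.0377 m/0.121 m)³ = 3.66×10^-8 C.
By Gauss's law, ∮E·dA = E·4πr² = Q_enc/ε₀.
E = k|Q_enc|/r² = (8.99×10^9)(3.66e-8)/(0.0377)² = 2.31e5 N/C.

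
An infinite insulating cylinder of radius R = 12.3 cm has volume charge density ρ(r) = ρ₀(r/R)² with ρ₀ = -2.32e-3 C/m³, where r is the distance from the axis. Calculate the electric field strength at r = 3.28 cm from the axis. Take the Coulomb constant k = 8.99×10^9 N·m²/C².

1.53×10^5 N/C

Take a coaxial cylindrical Gaussian surface of radius r = 3.28 cm and length L (r < R).
λ_enc = ∫₀^r ρ(r')·2πr' dr' = (2πρ₀/R²)·r^4/4 = -2.788e-7 C/m.
Applying ∮E·dA = Q_enc/ε₀ with the end caps contributing no flux:
E = 2k|λ_enc|/r = 2(8.99×10^9)(2.788×10^-7)/(0.0328) = 1.53e5 N/C.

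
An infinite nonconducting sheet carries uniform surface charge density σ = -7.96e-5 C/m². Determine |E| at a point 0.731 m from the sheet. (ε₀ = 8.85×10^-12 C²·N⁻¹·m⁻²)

Choose a cylindrical pillbox piercing the sheet, end faces (area A) parallel to it.
Flux Φ = 2EA and Q_enc = σA, so 2EA = σA/ε₀ ⇒ E = |σ|/(2ε₀), independent of distance.
E = |σ|/(2ε₀) = (7.96e-5)/(2·8.85×10^-12) = 4.50×10^6 N/C.

|E| = 4.50×10^6 V/m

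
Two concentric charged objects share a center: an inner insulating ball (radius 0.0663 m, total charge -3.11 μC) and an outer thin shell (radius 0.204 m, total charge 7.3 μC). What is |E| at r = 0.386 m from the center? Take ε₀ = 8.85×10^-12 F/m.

E = 2.53×10^5 N/C

Use a concentric Gaussian sphere at r = 0.386 m (r > 0.204 m, enclosing both).
Q_enc = (-3.11 μC) + (7.3 μC) = 4.19×10^-6 C.
Applying ∮E·dA = Q_enc/ε₀ with Φ = E(4πr²):
E = |Q_enc|/(4πε₀r²) = (4.19×10^-6)/(4π·8.85×10^-12·(0.386)²) = 2.53e5 N/C.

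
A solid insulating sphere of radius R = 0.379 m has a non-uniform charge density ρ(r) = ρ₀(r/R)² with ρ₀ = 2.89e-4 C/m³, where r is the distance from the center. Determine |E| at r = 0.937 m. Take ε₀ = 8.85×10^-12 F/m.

Use a concentric Gaussian sphere at r = 0.937 m (r > R, all charge enclosed).
Q_enc = 4π ∫₀^R ρ₀(r'/R)^2 r'² dr' = 4πρ₀R³/5 = 3.954×10^-5 C.
Applying ∮E·dA = Q_enc/ε₀ with Φ = E(4πr²):
E = |Q_enc|/(4πε₀r²) = (3.954e-5)/(4π·8.85×10^-12·(0.937)²) = 4.05×10^5 N/C.

E ≈ 4.05e5 V/m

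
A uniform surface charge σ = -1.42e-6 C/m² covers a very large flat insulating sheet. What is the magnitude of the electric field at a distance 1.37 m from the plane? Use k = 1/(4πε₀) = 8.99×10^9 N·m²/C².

Choose a cylindrical pillbox piercing the sheet, end faces (area A) parallel to it.
Flux Φ = 2EA and Q_enc = σA, so 2EA = σA/ε₀ ⇒ E = |σ|/(2ε₀), independent of distance.
E = 2πk|σ| = 2π(8.99×10^9)(1.42×10^-6) = 8.02e4 N/C.

|E| ≈ 8.02×10^4 N/C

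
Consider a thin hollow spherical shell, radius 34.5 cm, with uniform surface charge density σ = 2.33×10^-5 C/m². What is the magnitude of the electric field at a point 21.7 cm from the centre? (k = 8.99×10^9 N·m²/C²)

E = 0 (no enclosed charge)

Symmetry ⇒ E = E(r) r̂. Gaussian sphere of radius r = 21.7 cm (inside the shell, r < 34.5 cm).
No charge lies within this surface, so Q_enc = 0 and Gauss's law gives E·4πr² = 0 ⇒ E = 0.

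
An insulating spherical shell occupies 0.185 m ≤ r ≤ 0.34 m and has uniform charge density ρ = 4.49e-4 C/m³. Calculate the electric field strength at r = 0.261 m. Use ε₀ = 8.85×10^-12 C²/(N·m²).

E ≈ 2.84e6 V/m

Take a concentric spherical Gaussian surface of radius r = 0.261 m (within the shell material, 0.185 m < r < 0.34 m).
Enclosed charge is the volume from a to r: Q_enc = (4π/3)ρ(r³ − a³) = 2.153×10^-5 C.
Since E is radial and uniform over the Gaussian sphere, Φ = E·4πr² = Q_enc/ε₀.
E = |Q_enc|/(4πε₀r²) = (2.153×10^-5)/(4π·8.85×10^-12·(0.261)²) = 2.84e6 N/C.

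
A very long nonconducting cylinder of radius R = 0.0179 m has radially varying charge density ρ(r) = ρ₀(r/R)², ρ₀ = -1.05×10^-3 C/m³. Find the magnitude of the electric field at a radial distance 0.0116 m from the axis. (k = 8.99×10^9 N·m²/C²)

|E| ≈ 1.44e5 V/m

Choose a coaxial cylinder of radius r = 0.0116 m (arbitrary length L) as the Gaussian surface (r < R).
Integrating ρ over the cross-section to radius r: λ_enc = (2πρ₀/R²) ∫₀^r r'^3 dr' = 2πρ₀ r^4/(4·R²) = -9.32e-8 C/m.
Since E is radial and uniform over the curved surface, Φ = E·2πrL = Q_enc/ε₀ = λ_enc L/ε₀.
E = 2k|λ_enc|/r = 2(8.99×10^9)(9.32×10^-8)/(0.0116) = 1.44×10^5 N/C.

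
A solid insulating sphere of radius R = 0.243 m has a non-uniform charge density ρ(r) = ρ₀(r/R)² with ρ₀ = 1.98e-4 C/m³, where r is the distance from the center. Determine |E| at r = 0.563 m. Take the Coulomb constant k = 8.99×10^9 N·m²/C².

E ≈ 2.03e5 V/m

Take a concentric spherical Gaussian surface of radius r = 0.563 m (r > R, all charge enclosed).
Q_enc = 4π ∫₀^R ρ₀(r'/R)^2 r'² dr' = 4πρ₀R³/5 = 7.14×10^-6 C.
Applying ∮E·dA = Q_enc/ε₀ with Φ = E(4πr²):
E = k|Q_enc|/r² = (8.99×10^9)(7.14e-6)/(0.563)² = 2.03×10^5 N/C.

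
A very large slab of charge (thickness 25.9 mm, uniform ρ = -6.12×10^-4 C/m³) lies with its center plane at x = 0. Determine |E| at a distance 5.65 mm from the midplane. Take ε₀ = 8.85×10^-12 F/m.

|E| ≈ 3.91e5 N/C

By symmetry E is perpendicular to the slab. A Gaussian pillbox from −5.65 mm to +5.65 mm (face area A) lies entirely within the slab.
Q_enc = ρ·(2x)·A and flux = 2EA, so 2EA = 2ρxA/ε₀ ⇒ E = |ρ|x/ε₀.
E = (6.12e-4)(0.00565)/(8.85×10^-12) = 3.91×10^5 N/C.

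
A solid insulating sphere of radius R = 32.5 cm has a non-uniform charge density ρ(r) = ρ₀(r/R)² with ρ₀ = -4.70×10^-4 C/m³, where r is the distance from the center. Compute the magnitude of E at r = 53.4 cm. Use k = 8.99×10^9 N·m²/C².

|E| ≈ 1.28×10^6 V/m

Use a concentric Gaussian sphere at r = 53.4 cm (r > R, all charge enclosed).
Q_enc = 4π ∫₀^R ρ₀(r'/R)^2 r'² dr' = 4πρ₀R³/5 = -4.055e-5 C.
Applying ∮E·dA = Q_enc/ε₀ with Φ = E(4πr²):
E = k|Q_enc|/r² = (8.99×10^9)(4.055×10^-5)/(0.534)² = 1.28e6 N/C.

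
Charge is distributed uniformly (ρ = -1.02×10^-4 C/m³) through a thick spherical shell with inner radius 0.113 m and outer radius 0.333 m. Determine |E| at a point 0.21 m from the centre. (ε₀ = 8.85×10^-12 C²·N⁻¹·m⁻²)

Take a concentric spherical Gaussian surface of radius r = 0.21 m (within the shell material, 0.113 m < r < 0.333 m).
Enclosed charge is the volume from a to r: Q_enc = (4π/3)ρ(r³ − a³) = -3.34×10^-6 C.
Since E is radial and uniform over the Gaussian sphere, Φ = E·4πr² = Q_enc/ε₀.
E = |Q_enc|/(4πε₀r²) = (3.34e-6)/(4π·8.85×10^-12·(0.21)²) = 6.81×10^5 N/C.

E ≈ 6.81e5 V/m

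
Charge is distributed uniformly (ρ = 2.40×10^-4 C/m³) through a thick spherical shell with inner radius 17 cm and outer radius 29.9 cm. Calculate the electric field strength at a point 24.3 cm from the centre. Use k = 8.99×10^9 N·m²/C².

|E| ≈ 1.44e6 N/C

Symmetry ⇒ E = E(r) r̂. Gaussian sphere of radius r = 24.3 cm (within the shell material, 17 cm < r < 29.9 cm).
Only the shell between 17 cm and r is enclosed: Q_enc = ρ·(4π/3)(r³ − a³) = (2.40×10^-4)·(4π/3)·((0.243)³ − (0.17)³) = 9.486e-6 C.
By Gauss's law, ∮E·dA = E·4πr² = Q_enc/ε₀.
E = k|Q_enc|/r² = (8.99×10^9)(9.486e-6)/(0.243)² = 1.44e6 N/C.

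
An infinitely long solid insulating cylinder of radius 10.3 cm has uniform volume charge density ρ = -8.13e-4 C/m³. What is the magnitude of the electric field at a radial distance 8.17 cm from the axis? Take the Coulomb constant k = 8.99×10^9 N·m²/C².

Choose a coaxial cylinder of radius r = 8.17 cm (arbitrary length L) as the Gaussian surface (r < R).
Charge inside radius r per length L is ρ·πr²·L, so λ_enc = ρπr² = -1.705e-5 C/m.
By Gauss's law (flux through the curved wall only), E·2πrL = λ_enc L/ε₀.
E = 2k|λ_enc|/r = 2(8.99×10^9)(1.705×10^-5)/(0.0817) = 3.75e6 N/C.

E ≈ 3.75×10^6 V/m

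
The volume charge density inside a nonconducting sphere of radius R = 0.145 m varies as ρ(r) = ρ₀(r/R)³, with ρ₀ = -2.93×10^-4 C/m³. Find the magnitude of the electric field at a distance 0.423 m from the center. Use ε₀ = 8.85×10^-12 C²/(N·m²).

Take a concentric spherical Gaussian surface of radius r = 0.423 m (r > R, all charge enclosed).
Q_enc = 4π ∫₀^R ρ₀(r'/R)^3 r'² dr' = 4πρ₀R³/6 = -1.871×10^-6 C.
Since E is radial and uniform over the Gaussian sphere, Φ = E·4πr² = Q_enc/ε₀.
E = |Q_enc|/(4πε₀r²) = (1.871×10^-6)/(4π·8.85×10^-12·(0.423)²) = 9.40e4 N/C.

|E| = 9.40×10^4 N/C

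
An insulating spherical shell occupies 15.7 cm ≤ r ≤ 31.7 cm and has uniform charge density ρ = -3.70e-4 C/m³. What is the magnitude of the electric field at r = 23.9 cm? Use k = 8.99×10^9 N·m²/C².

Use a concentric Gaussian sphere at r = 23.9 cm (within the shell material, 15.7 cm < r < 31.7 cm).
Enclosed charge is the volume from a to r: Q_enc = (4π/3)ρ(r³ − a³) = -1.516×10^-5 C.
Applying ∮E·dA = Q_enc/ε₀ with Φ = E(4πr²):
E = k|Q_enc|/r² = (8.99×10^9)(1.516e-5)/(0.239)² = 2.39e6 N/C.

E ≈ 2.39e6 N/C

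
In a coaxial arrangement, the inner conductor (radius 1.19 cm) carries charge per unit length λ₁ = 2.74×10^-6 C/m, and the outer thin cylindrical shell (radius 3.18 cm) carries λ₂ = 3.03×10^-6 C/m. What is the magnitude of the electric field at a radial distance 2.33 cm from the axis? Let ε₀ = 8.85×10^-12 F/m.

Take a coaxial cylindrical Gaussian surface of radius r = 2.33 cm and length L (between the conductors, 1.19 cm < r < 3.18 cm).
The shell at 3.18 cm lies outside the Gaussian surface, so λ_enc = λ₁ = 2.74e-6 C/m.
Applying ∮E·dA = Q_enc/ε₀ with the end caps contributing no flux:
E = |λ_enc|/(2πε₀r) = (2.74×10^-6)/(2π·8.85×10^-12·0.0233) = 2.11e6 N/C.

E = 2.11e6 N/C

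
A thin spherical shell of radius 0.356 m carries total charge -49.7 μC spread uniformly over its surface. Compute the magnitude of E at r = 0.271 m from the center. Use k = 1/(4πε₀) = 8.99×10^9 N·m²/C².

E = 0 (no enclosed charge)

Use a concentric Gaussian sphere at r = 0.271 m (inside the shell, r < 0.356 m).
All the charge is outside the Gaussian surface: Q_enc = 0, hence E = 0 everywhere inside the shell.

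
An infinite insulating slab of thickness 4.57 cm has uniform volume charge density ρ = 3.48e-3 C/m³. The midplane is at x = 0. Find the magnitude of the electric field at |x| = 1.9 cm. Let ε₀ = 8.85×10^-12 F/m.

|E| ≈ 7.47×10^6 N/C

By symmetry E is perpendicular to the slab. A Gaussian pillbox from −1.9 cm to +1.9 cm (face area A) lies entirely within the slab.
Q_enc = ρ·(2x)·A and flux = 2EA, so 2EA = 2ρxA/ε₀ ⇒ E = |ρ|x/ε₀.
E = (3.48×10^-3)(0.019)/(8.85×10^-12) = 7.47e6 N/C.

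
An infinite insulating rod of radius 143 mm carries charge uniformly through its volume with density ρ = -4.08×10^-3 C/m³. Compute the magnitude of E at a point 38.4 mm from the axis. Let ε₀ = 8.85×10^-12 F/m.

Take a coaxial cylindrical Gaussian surface of radius r = 38.4 mm and length L (r < R).
Charge inside radius r per length L is ρ·πr²·L, so λ_enc = ρπr² = -1.89e-5 C/m.
Since E is radial and uniform over the curved surface, Φ = E·2πrL = Q_enc/ε₀ = λ_enc L/ε₀.
E = |λ_enc|/(2πε₀r) = (1.89×10^-5)/(2π·8.85×10^-12·0.0384) = 8.85e6 N/C.

|E| = 8.85×10^6 N/C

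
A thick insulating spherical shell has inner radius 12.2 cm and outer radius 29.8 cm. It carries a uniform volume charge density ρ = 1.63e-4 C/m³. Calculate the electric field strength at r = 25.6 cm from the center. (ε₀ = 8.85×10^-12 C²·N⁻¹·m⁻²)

|E| ≈ 1.40×10^6 V/m

Symmetry ⇒ E = E(r) r̂. Gaussian sphere of radius r = 25.6 cm (within the shell material, 12.2 cm < r < 29.8 cm).
Only the shell between 12.2 cm and r is enclosed: Q_enc = ρ·(4π/3)(r³ − a³) = (1.63×10^-4)·(4π/3)·((0.256)³ − (0.122)³) = 1.022×10^-5 C.
Since E is radial and uniform over the Gaussian sphere, Φ = E·4πr² = Q_enc/ε₀.
E = |Q_enc|/(4πε₀r²) = (1.022×10^-5)/(4π·8.85×10^-12·(0.256)²) = 1.40e6 N/C.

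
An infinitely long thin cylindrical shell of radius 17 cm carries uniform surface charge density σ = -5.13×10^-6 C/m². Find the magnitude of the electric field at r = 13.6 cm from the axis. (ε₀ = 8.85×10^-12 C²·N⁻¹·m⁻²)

By cylindrical symmetry E is radial; use a coaxial Gaussian cylinder of radius 13.6 cm and length L (r < 17 cm, inside the shell).
All the surface charge lies outside this cylinder: Q_enc = 0, hence E = 0.

|E| = 0 V/m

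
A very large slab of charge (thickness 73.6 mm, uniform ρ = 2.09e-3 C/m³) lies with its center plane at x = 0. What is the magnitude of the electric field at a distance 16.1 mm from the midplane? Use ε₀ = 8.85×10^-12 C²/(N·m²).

E = 3.80×10^6 V/m

By symmetry E is perpendicular to the slab. A Gaussian pillbox from −16.1 mm to +16.1 mm (face area A) lies entirely within the slab.
Q_enc = ρ·(2x)·A and flux = 2EA, so 2EA = 2ρxA/ε₀ ⇒ E = |ρ|x/ε₀.
E = (2.09e-3)(0.0161)/(8.85×10^-12) = 3.80e6 N/C.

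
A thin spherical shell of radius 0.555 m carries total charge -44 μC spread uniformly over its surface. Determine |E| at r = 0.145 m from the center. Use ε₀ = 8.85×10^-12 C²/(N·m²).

Use a concentric Gaussian sphere at r = 0.145 m (inside the shell, r < 0.555 m).
No charge lies within this surface, so Q_enc = 0 and Gauss's law gives E·4πr² = 0 ⇒ E = 0.

E = 0 (no enclosed charge)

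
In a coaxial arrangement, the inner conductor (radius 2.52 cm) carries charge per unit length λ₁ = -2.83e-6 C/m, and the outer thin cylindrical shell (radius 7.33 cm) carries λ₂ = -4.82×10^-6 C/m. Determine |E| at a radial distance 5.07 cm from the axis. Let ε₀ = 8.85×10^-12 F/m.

Take a coaxial cylindrical Gaussian surface of radius r = 5.07 cm and length L (between the conductors, 2.52 cm < r < 7.33 cm).
Only the inner wire is enclosed; the outer shell contributes nothing inside itself. λ_enc = λ₁ = -2.83×10^-6 C/m.
Since E is radial and uniform over the curved surface, Φ = E·2πrL = Q_enc/ε₀ = λ_enc L/ε₀.
E = |λ_enc|/(2πε₀r) = (2.83×10^-6)/(2π·8.85×10^-12·0.0507) = 1.00×10^6 N/C.

|E| ≈ 1.00e6 N/C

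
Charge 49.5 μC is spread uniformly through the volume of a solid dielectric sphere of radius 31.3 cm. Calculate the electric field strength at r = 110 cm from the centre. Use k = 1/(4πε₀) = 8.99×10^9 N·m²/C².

Symmetry ⇒ E = E(r) r̂. Gaussian sphere of radius r = 110 cm (r > R, so the entire charge is enclosed).
Q_enc = 49.5 μC = 4.95×10^-5 C.
Applying ∮E·dA = Q_enc/ε₀ with Φ = E(4πr²):
E = k|Q_enc|/r² = (8.99×10^9)(4.95×10^-5)/(1.1)² = 3.68×10^5 N/C.

|E| ≈ 3.68e5 V/m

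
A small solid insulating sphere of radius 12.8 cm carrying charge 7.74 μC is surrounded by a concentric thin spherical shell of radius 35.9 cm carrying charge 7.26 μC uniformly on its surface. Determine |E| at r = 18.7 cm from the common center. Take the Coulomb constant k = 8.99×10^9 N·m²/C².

|E| ≈ 1.99×10^6 V/m

Take a concentric spherical Gaussian surface of radius r = 18.7 cm (between the bodies, 12.8 cm < r < 35.9 cm).
Only the inner charge is enclosed; the outer shell contributes nothing inside itself. Q_enc = 7.74 μC = 7.74×10^-6 C.
Since E is radial and uniform over the Gaussian sphere, Φ = E·4πr² = Q_enc/ε₀.
E = k|Q_enc|/r² = (8.99×10^9)(7.74×10^-6)/(0.187)² = 1.99×10^6 N/C.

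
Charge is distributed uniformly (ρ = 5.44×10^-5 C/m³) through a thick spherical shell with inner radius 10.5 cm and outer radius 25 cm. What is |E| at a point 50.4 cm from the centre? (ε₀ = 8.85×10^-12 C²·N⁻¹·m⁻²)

Symmetry ⇒ E = E(r) r̂. Gaussian sphere of radius r = 50.4 cm (r > 25 cm, enclosing the whole shell).
Q_enc = ρ·(4π/3)(b³ − a³) = (5.44×10^-5)·(4π/3)·((0.25)³ − (0.105)³) = 3.297×10^-6 C.
Gauss's law: E·4πr² = Q_enc/ε₀.
E = |Q_enc|/(4πε₀r²) = (3.297e-6)/(4π·8.85×10^-12·(0.504)²) = 1.17×10^5 N/C.

E = 1.17×10^5 N/C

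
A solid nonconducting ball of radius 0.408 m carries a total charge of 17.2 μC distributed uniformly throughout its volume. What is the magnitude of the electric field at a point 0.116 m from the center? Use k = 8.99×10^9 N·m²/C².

E = 2.64×10^5 V/m

Symmetry ⇒ E = E(r) r̂. Gaussian sphere of radius r = 0.116 m (r < R).
Only the charge within r is enclosed: Q_enc = Q·(r/R)³ = (17.2 μC)·(0.116 m/0.408 m)³ = 3.953e-7 C.
Gauss's law: E·4πr² = Q_enc/ε₀.
E = k|Q_enc|/r² = (8.99×10^9)(3.953e-7)/(0.116)² = 2.64×10^5 N/C.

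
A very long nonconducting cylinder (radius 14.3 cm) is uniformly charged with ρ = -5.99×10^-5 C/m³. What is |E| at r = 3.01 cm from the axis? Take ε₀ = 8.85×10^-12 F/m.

By cylindrical symmetry E is radial; use a coaxial Gaussian cylinder of radius 3.01 cm and length L (r < R).
Charge inside radius r per length L is ρ·πr²·L, so λ_enc = ρπr² = -1.705e-7 C/m.
Applying ∮E·dA = Q_enc/ε₀ with the end caps contributing no flux:
E = |λ_enc|/(2πε₀r) = (1.705×10^-7)/(2π·8.85×10^-12·0.0301) = 1.02e5 N/C.

E ≈ 1.02e5 N/C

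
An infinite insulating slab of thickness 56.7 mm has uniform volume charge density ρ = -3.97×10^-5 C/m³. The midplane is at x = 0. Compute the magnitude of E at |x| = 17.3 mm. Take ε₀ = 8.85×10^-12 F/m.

By symmetry E is perpendicular to the slab. A Gaussian pillbox from −17.3 mm to +17.3 mm (face area A) lies entirely within the slab.
Q_enc = ρ·(2x)·A and flux = 2EA, so 2EA = 2ρxA/ε₀ ⇒ E = |ρ|x/ε₀.
E = (3.97e-5)(0.0173)/(8.85×10^-12) = 7.76e4 N/C.

E ≈ 7.76×10^4 N/C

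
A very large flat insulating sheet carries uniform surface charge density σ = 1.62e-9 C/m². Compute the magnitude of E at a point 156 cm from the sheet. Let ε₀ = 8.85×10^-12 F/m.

Choose a cylindrical pillbox piercing the sheet, end faces (area A) parallel to it.
Flux Φ = 2EA and Q_enc = σA, so 2EA = σA/ε₀ ⇒ E = |σ|/(2ε₀), independent of distance.
E = |σ|/(2ε₀) = (1.62e-9)/(2·8.85×10^-12) = 91.5 N/C.

91.5 V/m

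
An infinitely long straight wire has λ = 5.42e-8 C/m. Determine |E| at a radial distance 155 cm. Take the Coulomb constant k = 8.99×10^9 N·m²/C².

|E| = 629 V/m

Coaxial Gaussian cylinder, radius r = 155 cm, length L.
Q_enc = λL, so λ_enc = 5.42e-8 C/m.
By Gauss's law (flux through the curved wall only), E·2πrL = λ_enc L/ε₀.
E = 2k|λ_enc|/r = 2(8.99×10^9)(5.42e-8)/(1.55) = 629 N/C.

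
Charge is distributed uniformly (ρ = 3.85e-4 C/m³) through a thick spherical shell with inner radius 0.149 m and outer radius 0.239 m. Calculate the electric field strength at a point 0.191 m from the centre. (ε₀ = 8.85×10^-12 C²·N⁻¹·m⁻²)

Symmetry ⇒ E = E(r) r̂. Gaussian sphere of radius r = 0.191 m (within the shell material, 0.149 m < r < 0.239 m).
Enclosed charge is the volume from a to r: Q_enc = (4π/3)ρ(r³ − a³) = 5.902×10^-6 C.
Gauss's law: E·4πr² = Q_enc/ε₀.
E = |Q_enc|/(4πε₀r²) = (5.902×10^-6)/(4π·8.85×10^-12·(0.191)²) = 1.45e6 N/C.

E = 1.45×10^6 N/C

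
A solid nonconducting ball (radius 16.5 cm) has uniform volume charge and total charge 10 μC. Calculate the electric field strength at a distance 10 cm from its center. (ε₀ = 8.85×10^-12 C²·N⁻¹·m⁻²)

2.00×10^6 V/m

By spherical symmetry E is radial; choose a Gaussian sphere of radius r = 10 cm (r < R).
For a uniform sphere the enclosed fraction is (r/R)³, so Q_enc = (10 μC)(0.1/0.165)³ = 2.226×10^-6 C.
Since E is radial and uniform over the Gaussian sphere, Φ = E·4πr² = Q_enc/ε₀.
E = |Q_enc|/(4πε₀r²) = (2.226×10^-6)/(4π·8.85×10^-12·(0.1)²) = 2.00e6 N/C.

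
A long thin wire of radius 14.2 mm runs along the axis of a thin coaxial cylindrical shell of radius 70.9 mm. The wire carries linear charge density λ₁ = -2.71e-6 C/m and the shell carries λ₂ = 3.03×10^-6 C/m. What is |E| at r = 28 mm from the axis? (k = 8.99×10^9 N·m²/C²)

By cylindrical symmetry E is radial; use a coaxial Gaussian cylinder of radius 28 mm and length L (between the conductors, 14.2 mm < r < 70.9 mm).
Only the inner wire is enclosed; the outer shell contributes nothing inside itself. λ_enc = λ₁ = -2.71×10^-6 C/m.
Since E is radial and uniform over the curved surface, Φ = E·2πrL = Q_enc/ε₀ = λ_enc L/ε₀.
E = 2k|λ_enc|/r = 2(8.99×10^9)(2.71e-6)/(0.028) = 1.74×10^6 N/C.

1.74×10^6 N/C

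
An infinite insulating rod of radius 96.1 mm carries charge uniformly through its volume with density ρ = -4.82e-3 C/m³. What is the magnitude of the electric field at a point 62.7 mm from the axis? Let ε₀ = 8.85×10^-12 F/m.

|E| = 1.71×10^7 N/C

By cylindrical symmetry E is radial; use a coaxial Gaussian cylinder of radius 62.7 mm and length L (r < R).
Charge inside radius r per length L is ρ·πr²·L, so λ_enc = ρπr² = -5.953×10^-5 C/m.
Gauss's law: E·2πrL = λ_enc L/ε₀.
E = |λ_enc|/(2πε₀r) = (5.953×10^-5)/(2π·8.85×10^-12·0.0627) = 1.71e7 N/C.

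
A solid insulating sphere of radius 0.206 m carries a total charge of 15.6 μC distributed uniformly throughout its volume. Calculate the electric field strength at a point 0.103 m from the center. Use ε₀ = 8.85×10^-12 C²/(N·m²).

By spherical symmetry E is radial; choose a Gaussian sphere of radius r = 0.103 m (r < R).
For a uniform sphere the enclosed fraction is (r/R)³, so Q_enc = (15.6 μC)(0.103/0.206)³ = 1.95e-6 C.
Applying ∮E·dA = Q_enc/ε₀ with Φ = E(4πr²):
E = |Q_enc|/(4πε₀r²) = (1.95×10^-6)/(4π·8.85×10^-12·(0.103)²) = 1.65×10^6 N/C.

|E| = 1.65e6 V/m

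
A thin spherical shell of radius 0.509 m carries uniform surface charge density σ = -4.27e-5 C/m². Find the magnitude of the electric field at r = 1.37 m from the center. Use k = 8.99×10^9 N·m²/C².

E = 6.66×10^5 N/C

Take a concentric spherical Gaussian surface of radius r = 1.37 m (r > 0.509 m).
The entire shell is enclosed: Q_enc = σ·4πR² = (-4.27×10^-5)·4π·(0.509)² = -1.39×10^-4 C.
By Gauss's law, ∮E·dA = E·4πr² = Q_enc/ε₀.
E = k|Q_enc|/r² = (8.99×10^9)(1.39e-4)/(1.37)² = 6.66×10^5 N/C.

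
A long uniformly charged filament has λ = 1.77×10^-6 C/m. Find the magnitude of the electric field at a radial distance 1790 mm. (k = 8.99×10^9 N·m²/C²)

By cylindrical symmetry E is radial; use a coaxial Gaussian cylinder of radius 1790 mm and length L.
Q_enc = λL, so λ_enc = 1.77×10^-6 C/m.
Since E is radial and uniform over the curved surface, Φ = E·2πrL = Q_enc/ε₀ = λ_enc L/ε₀.
E = 2k|λ_enc|/r = 2(8.99×10^9)(1.77×10^-6)/(1.79) = 1.78e4 N/C.

|E| = 1.78×10^4 V/m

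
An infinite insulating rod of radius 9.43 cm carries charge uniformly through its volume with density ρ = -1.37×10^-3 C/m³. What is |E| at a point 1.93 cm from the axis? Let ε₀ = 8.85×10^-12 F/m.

|E| = 1.49e6 N/C

Choose a coaxial cylinder of radius r = 1.93 cm (arbitrary length L) as the Gaussian surface (r < R).
Enclosed charge per unit length: λ_enc = ρ·πr² = (-1.37e-3)π(0.0193)² = -1.603e-6 C/m.
By Gauss's law (flux through the curved wall only), E·2πrL = λ_enc L/ε₀.
E = |λ_enc|/(2πε₀r) = (1.603e-6)/(2π·8.85×10^-12·0.0193) = 1.49e6 N/C.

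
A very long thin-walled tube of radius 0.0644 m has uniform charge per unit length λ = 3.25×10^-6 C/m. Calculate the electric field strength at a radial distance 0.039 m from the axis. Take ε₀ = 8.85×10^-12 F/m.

|E| = 0 V/m

Take a coaxial cylindrical Gaussian surface of radius r = 0.039 m and length L (r < 0.0644 m, inside the shell).
No charge is enclosed, so Gauss's law gives E·2πrL = 0 ⇒ E = 0.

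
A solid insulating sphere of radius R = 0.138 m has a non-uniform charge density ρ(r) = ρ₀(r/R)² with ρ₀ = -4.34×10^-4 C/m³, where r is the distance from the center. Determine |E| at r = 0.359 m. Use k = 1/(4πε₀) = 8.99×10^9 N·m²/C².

2.00×10^5 N/C

By spherical symmetry E is radial; choose a Gaussian sphere of radius r = 0.359 m (r > R, all charge enclosed).
Q_enc = 4π ∫₀^R ρ₀(r'/R)^2 r'² dr' = 4πρ₀R³/5 = -2.867e-6 C.
Applying ∮E·dA = Q_enc/ε₀ with Φ = E(4πr²):
E = k|Q_enc|/r² = (8.99×10^9)(2.867×10^-6)/(0.359)² = 2.00e5 N/C.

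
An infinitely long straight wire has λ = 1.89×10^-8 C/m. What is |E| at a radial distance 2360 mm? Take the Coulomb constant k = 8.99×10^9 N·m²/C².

144 N/C

Coaxial Gaussian cylinder, radius r = 2360 mm, length L.
Q_enc = λL, so λ_enc = 1.89×10^-8 C/m.
Applying ∮E·dA = Q_enc/ε₀ with the end caps contributing no flux:
E = 2k|λ_enc|/r = 2(8.99×10^9)(1.89×10^-8)/(2.36) = 144 N/C.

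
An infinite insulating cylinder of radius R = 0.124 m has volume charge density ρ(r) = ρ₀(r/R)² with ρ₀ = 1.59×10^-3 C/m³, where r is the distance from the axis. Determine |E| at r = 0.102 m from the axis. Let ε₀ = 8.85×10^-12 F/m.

Coaxial Gaussian cylinder, radius r = 0.102 m, length L (r < R).
λ_enc = ∫₀^r ρ(r')·2πr' dr' = (2πρ₀/R²)·r^4/4 = 1.758×10^-5 C/m.
Since E is radial and uniform over the curved surface, Φ = E·2πrL = Q_enc/ε₀ = λ_enc L/ε₀.
E = |λ_enc|/(2πε₀r) = (1.758×10^-5)/(2π·8.85×10^-12·0.102) = 3.10×10^6 N/C.

|E| ≈ 3.10e6 V/m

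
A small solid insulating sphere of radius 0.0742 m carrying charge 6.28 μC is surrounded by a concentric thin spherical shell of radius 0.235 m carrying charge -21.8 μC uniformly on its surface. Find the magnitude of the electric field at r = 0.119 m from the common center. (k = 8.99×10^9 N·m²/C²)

3.99×10^6 V/m

Take a concentric spherical Gaussian surface of radius r = 0.119 m (between the bodies, 0.0742 m < r < 0.235 m).
Only the inner charge is enclosed; the outer shell contributes nothing inside itself. Q_enc = 6.28 μC = 6.28×10^-6 C.
Gauss's law: E·4πr² = Q_enc/ε₀.
E = k|Q_enc|/r² = (8.99×10^9)(6.28e-6)/(0.119)² = 3.99e6 N/C.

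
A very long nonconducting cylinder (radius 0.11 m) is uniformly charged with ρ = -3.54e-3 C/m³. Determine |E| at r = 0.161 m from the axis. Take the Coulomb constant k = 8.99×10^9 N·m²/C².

Choose a coaxial cylinder of radius r = 0.161 m (arbitrary length L) as the Gaussian surface (r > 0.11 m, full cross-section enclosed).
λ_enc = ρ·πR² = (-3.54e-3)π(0.11)² = -1.346e-4 C/m.
Gauss's law: E·2πrL = λ_enc L/ε₀.
E = 2k|λ_enc|/r = 2(8.99×10^9)(1.346e-4)/(0.161) = 1.50×10^7 N/C.

E = 1.50×10^7 V/m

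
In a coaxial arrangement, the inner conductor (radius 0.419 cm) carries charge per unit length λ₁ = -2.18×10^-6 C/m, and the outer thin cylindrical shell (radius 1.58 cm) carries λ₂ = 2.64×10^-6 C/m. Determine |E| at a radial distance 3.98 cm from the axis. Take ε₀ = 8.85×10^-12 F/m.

By cylindrical symmetry E is radial; use a coaxial Gaussian cylinder of radius 3.98 cm and length L (r > 1.58 cm, enclosing both).
λ_enc = λ₁ + λ₂ = (-2.18×10^-6) + (2.64×10^-6) = 4.60×10^-7 C/m.
By Gauss's law (flux through the curved wall only), E·2πrL = λ_enc L/ε₀.
E = |λ_enc|/(2πε₀r) = (4.60×10^-7)/(2π·8.85×10^-12·0.0398) = 2.08×10^5 N/C.

E = 2.08×10^5 V/m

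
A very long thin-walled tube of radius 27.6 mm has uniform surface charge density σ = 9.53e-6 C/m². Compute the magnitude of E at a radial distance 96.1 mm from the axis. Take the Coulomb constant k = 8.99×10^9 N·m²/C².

|E| ≈ 3.09×10^5 V/m

Choose a coaxial cylinder of radius r = 96.1 mm (arbitrary length L) as the Gaussian surface (r > 27.6 mm).
The whole shell is enclosed: λ_enc = σ·2πR = (9.53×10^-6)·2π·(0.0276) = 1.653×10^-6 C/m.
Since E is radial and uniform over the curved surface, Φ = E·2πrL = Q_enc/ε₀ = λ_enc L/ε₀.
E = 2k|λ_enc|/r = 2(8.99×10^9)(1.653×10^-6)/(0.0961) = 3.09×10^5 N/C.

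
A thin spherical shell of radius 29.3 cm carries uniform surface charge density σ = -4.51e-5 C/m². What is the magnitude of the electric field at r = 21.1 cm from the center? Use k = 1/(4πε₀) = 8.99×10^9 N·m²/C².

Take a concentric spherical Gaussian surface of radius r = 21.1 cm (inside the shell, r < 29.3 cm).
No charge lies within this surface, so Q_enc = 0 and Gauss's law gives E·4πr² = 0 ⇒ E = 0.

|E| = 0 N/C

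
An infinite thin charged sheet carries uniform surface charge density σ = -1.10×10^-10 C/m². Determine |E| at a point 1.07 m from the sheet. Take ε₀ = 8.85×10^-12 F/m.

The symmetry is planar: E is normal to the sheet and the same magnitude on both sides. Take a pillbox straddling the sheet with end-cap area A.
Flux Φ = 2EA and Q_enc = σA, so 2EA = σA/ε₀ ⇒ E = |σ|/(2ε₀), independent of distance.
E = |σ|/(2ε₀) = (1.10×10^-10)/(2·8.85×10^-12) = 6.21 N/C.

|E| = 6.21 V/m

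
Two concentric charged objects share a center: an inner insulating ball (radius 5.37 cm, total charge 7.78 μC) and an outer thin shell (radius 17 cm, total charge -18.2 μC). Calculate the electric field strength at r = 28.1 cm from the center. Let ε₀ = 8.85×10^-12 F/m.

Take a concentric spherical Gaussian surface of radius r = 28.1 cm (r > 17 cm, enclosing both).
Q_enc = (7.78 μC) + (-18.2 μC) = -1.042×10^-5 C.
Applying ∮E·dA = Q_enc/ε₀ with Φ = E(4πr²):
E = |Q_enc|/(4πε₀r²) = (1.042×10^-5)/(4π·8.85×10^-12·(0.281)²) = 1.19×10^6 N/C.

1.19×10^6 N/C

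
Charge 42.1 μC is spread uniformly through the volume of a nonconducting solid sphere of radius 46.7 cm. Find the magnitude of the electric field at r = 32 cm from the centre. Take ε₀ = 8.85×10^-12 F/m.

Use a concentric Gaussian sphere at r = 32 cm (r < R).
For a uniform sphere the enclosed fraction is (r/R)³, so Q_enc = (42.1 μC)(0.32/0.467)³ = 1.355×10^-5 C.
Applying ∮E·dA = Q_enc/ε₀ with Φ = E(4πr²):
E = |Q_enc|/(4πε₀r²) = (1.355×10^-5)/(4π·8.85×10^-12·(0.32)²) = 1.19e6 N/C.

|E| ≈ 1.19×10^6 V/m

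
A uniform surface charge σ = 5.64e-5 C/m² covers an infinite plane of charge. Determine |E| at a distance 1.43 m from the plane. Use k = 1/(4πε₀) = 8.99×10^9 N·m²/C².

E ≈ 3.19×10^6 V/m

Choose a cylindrical pillbox piercing the sheet, end faces (area A) parallel to it.
Flux Φ = 2EA and Q_enc = σA, so 2EA = σA/ε₀ ⇒ E = |σ|/(2ε₀), independent of distance.
E = 2πk|σ| = 2π(8.99×10^9)(5.64×10^-5) = 3.19×10^6 N/C.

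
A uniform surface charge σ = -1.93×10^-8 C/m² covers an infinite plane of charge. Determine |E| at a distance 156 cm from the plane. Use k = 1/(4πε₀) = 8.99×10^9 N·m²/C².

Choose a cylindrical pillbox piercing the sheet, end faces (area A) parallel to it.
Flux Φ = 2EA and Q_enc = σA, so 2EA = σA/ε₀ ⇒ E = |σ|/(2ε₀), independent of distance.
E = 2πk|σ| = 2π(8.99×10^9)(1.93×10^-8) = 1.09×10^3 N/C.

1.09×10^3 N/C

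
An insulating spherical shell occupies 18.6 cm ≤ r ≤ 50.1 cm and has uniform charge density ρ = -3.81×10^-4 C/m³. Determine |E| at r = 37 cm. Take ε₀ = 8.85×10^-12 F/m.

|E| = 4.64×10^6 N/C

Take a concentric spherical Gaussian surface of radius r = 37 cm (within the shell material, 18.6 cm < r < 50.1 cm).
Enclosed charge is the volume from a to r: Q_enc = (4π/3)ρ(r³ − a³) = -7.057×10^-5 C.
Since E is radial and uniform over the Gaussian sphere, Φ = E·4πr² = Q_enc/ε₀.
E = |Q_enc|/(4πε₀r²) = (7.057e-5)/(4π·8.85×10^-12·(0.37)²) = 4.64×10^6 N/C.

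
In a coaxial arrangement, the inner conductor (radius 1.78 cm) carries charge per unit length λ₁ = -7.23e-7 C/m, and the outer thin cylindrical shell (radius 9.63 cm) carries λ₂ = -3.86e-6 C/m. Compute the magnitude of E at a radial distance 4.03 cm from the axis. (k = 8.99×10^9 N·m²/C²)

3.23×10^5 V/m

Choose a coaxial cylinder of radius r = 4.03 cm (arbitrary length L) as the Gaussian surface (between the conductors, 1.78 cm < r < 9.63 cm).
Only the inner wire is enclosed; the outer shell contributes nothing inside itself. λ_enc = λ₁ = -7.23×10^-7 C/m.
Since E is radial and uniform over the curved surface, Φ = E·2πrL = Q_enc/ε₀ = λ_enc L/ε₀.
E = 2k|λ_enc|/r = 2(8.99×10^9)(7.23e-7)/(0.0403) = 3.23e5 N/C.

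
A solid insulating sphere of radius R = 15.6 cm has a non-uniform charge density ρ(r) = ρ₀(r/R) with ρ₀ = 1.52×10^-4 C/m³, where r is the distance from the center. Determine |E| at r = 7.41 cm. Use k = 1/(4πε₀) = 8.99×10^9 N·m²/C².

Use a concentric Gaussian sphere at r = 7.41 cm (r < R).
Q_enc = ∫₀^r ρ(r')·4πr'² dr' = (4πρ₀/R) ∫₀^r r'^3 dr' = 4πρ₀ r^4/(4·R) = 9.229×10^-8 C.
By Gauss's law, ∮E·dA = E·4πr² = Q_enc/ε₀.
E = k|Q_enc|/r² = (8.99×10^9)(9.229×10^-8)/(0.0741)² = 1.51e5 N/C.

|E| = 1.51e5 N/C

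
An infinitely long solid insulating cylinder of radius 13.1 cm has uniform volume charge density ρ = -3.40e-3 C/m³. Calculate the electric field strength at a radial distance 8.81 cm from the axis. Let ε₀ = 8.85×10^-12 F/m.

Choose a coaxial cylinder of radius r = 8.81 cm (arbitrary length L) as the Gaussian surface (r < R).
Charge inside radius r per length L is ρ·πr²·L, so λ_enc = ρπr² = -8.29×10^-5 C/m.
Since E is radial and uniform over the curved surface, Φ = E·2πrL = Q_enc/ε₀ = λ_enc L/ε₀.
E = |λ_enc|/(2πε₀r) = (8.29×10^-5)/(2π·8.85×10^-12·0.0881) = 1.69e7 N/C.

E = 1.69e7 V/m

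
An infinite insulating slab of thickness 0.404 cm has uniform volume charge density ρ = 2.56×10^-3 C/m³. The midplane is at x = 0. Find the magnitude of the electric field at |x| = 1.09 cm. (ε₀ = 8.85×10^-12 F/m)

5.84×10^5 N/C

The point |x| = 1.09 cm lies outside the slab (half-thickness 0.00202 m). A symmetric pillbox spanning the full slab encloses Q_enc = ρ·d·A.
Flux = 2EA ⇒ E = |ρ|d/(2ε₀), independent of distance outside.
E = (2.56e-3)(0.00404)/(2·8.85×10^-12) = 5.84×10^5 N/C.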